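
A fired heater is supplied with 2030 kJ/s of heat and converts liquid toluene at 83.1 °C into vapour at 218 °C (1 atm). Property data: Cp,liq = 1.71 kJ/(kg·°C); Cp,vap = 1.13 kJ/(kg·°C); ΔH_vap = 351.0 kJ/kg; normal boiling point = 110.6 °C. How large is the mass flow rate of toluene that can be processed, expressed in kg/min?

ṁ = 235 kg/min

Δh = 1.71×(110.6−83.1) + 351.0 + 1.13×(218−110.6) = 519.39 kJ/kg
Q = 2030 kJ/s = 2030 kJ/s = 121800 kJ/min
ṁ = Q/Δh = 121800 / 519.39 = 234.51 kg/min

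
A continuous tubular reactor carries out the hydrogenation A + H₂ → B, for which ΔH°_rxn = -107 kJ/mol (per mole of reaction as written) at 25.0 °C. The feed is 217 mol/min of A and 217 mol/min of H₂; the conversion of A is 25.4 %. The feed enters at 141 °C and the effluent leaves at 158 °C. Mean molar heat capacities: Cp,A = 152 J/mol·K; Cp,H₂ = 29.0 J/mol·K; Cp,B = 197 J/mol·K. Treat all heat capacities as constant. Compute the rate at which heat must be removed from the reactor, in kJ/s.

Extent of reaction ξ = 0.254 × 217 = 55.118 mol/min
Reaction term: ξ·ΔH°_rxn = 55.118 × -107 = -5897.6 kJ/min
Sensible, feed 141→25 °C: -4556.1 kJ/min
Outlet flows (mol/min): A 161.88, H₂ 161.88, B 55.118
Sensible, products 25→158 °C: 5341.1 kJ/min
Q = ΔH = -5112.6 kJ/min = -85.21 kW
Heat removed = 85.21 kJ/s

Q_out = 85.2 kJ/s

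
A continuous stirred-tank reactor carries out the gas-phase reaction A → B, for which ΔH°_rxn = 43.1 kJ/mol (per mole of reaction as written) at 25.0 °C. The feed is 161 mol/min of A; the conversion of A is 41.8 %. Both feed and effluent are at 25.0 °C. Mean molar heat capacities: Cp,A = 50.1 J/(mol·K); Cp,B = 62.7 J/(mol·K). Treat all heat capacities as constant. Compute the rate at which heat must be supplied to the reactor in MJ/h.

Extent of reaction ξ = 0.418 × 161 = 67.298 mol/min
Reaction term: ξ·ΔH°_rxn = 67.298 × 43.1 = 2900.5 kJ/min
Q = ΔH = 2900.5 kJ/min = 48.342 kW
Heat supplied = 174.03 MJ/h

Q_in = 174 MJ/h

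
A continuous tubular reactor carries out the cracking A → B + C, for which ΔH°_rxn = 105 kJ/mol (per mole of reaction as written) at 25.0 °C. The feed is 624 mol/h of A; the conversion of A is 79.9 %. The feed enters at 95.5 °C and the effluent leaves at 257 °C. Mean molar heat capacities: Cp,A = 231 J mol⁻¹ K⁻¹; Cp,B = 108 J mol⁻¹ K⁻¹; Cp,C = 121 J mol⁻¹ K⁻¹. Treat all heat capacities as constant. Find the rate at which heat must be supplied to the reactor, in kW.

Q_in = 20.9 kW

Extent of reaction ξ = 0.799 × 624 = 498.58 mol/h
Reaction term: ξ·ΔH°_rxn = 498.58 × 105 = 52350 kJ/h
Sensible, feed 95.5→25 °C: -10162 kJ/h
Outlet flows (mol/h): A 125.42, B 498.58, C 498.58
Sensible, products 25→257 °C: 33210 kJ/h
Q = ΔH = 75398 kJ/h = 20.944 kW
Heat supplied = 20.944 kW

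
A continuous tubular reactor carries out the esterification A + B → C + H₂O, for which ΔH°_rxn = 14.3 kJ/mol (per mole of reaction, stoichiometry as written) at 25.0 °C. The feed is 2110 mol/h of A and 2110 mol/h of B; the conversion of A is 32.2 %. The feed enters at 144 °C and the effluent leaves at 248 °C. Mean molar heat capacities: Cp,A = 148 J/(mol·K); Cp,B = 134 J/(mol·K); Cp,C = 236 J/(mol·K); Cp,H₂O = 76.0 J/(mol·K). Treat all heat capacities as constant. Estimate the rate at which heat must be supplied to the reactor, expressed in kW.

Q_in = 21.2 kW

Extent of reaction ξ = 0.322 × 2110 = 679.42 mol/h
Reaction term: ξ·ΔH°_rxn = 679.42 × 14.3 = 9715.7 kJ/h
Sensible, feed 144→25 °C: -70807 kJ/h
Outlet flows (mol/h): A 1430.6, B 1430.6, C 679.42, H₂O 679.42
Sensible, products 25→248 °C: 137230 kJ/h
Q = ΔH = 76143 kJ/h = 21.151 kW
Heat supplied = 21.151 kW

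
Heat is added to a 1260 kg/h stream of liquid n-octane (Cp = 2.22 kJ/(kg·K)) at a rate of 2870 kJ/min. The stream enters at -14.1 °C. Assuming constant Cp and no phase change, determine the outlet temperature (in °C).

T_out = 47.5 °C

Q = 2870 kJ/min = 172200 kJ/h
ΔT = Q/(ṁ·Cp) = 172200/(1260×2.22) = 61.562 K
T_out = -14.1 + 61.562 = 47.462 °C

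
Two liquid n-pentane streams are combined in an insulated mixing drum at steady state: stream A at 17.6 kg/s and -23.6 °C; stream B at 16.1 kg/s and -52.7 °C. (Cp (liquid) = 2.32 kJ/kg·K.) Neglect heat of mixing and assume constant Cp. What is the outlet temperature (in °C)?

Energy balance with Q = 0: Σ ṁᵢCp,ᵢ(T_out − Tᵢ) = 0
T_out = Σ ṁᵢCp,ᵢTᵢ / Σ ṁᵢCp,ᵢ
      = -2932.1 / 78.184 = -37.502 °C

T_out = -37.5 °C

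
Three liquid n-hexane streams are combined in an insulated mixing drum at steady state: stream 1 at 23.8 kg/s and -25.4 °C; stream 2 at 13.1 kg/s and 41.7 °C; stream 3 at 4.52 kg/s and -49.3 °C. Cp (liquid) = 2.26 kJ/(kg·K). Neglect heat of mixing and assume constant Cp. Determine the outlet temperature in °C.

T_out = -6.79 °C

Energy balance with Q = 0: Σ ṁᵢCp,ᵢ(T_out − Tᵢ) = 0
Σ ṁᵢCp,ᵢTᵢ = 23.8×2.26×-25.4 + 13.1×2.26×41.7 + 4.52×2.26×-49.3 = -635.25
Σ ṁᵢCp,ᵢ = 23.8×2.26 + 13.1×2.26 + 4.52×2.26 = 93.609
T_out = -635.25 / 93.609 = -6.7862 °C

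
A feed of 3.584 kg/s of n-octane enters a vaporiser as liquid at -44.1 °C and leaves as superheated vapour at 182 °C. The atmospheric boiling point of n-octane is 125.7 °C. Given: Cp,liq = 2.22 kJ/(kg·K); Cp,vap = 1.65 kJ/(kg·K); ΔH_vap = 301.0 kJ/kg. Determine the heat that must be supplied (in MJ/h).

Q = 9950 MJ/h

liquid -44.1→125.7 °C: 376.96 kJ/kg
vaporisation at 125.7 °C: 301 kJ/kg
vapour 125.7→182 °C: 92.895 kJ/kg
Δh = 376.96 + 301 + 92.895 = 770.85 kJ/kg
Q = ṁ·Δh = 3.584 kg/s × 770.85 kJ/kg = 2762.7 kJ/s
|Q| = 2762.7 kW = 9945.8 MJ/h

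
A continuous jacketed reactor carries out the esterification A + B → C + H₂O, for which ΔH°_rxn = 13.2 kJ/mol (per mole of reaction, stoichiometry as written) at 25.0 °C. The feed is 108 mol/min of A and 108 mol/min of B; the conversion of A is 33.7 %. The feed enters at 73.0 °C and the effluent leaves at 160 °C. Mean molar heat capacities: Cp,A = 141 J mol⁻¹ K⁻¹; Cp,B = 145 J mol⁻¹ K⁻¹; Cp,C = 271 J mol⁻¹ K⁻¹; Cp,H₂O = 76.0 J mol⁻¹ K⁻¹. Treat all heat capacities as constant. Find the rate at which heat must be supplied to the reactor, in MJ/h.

Extent of reaction ξ = 0.337 × 108 = 36.396 mol/min
Reaction term: ξ·ΔH°_rxn = 36.396 × 13.2 = 480.43 kJ/min
Sensible, feed 73.0→25 °C: -1482.6 kJ/min
Outlet flows (mol/min): A 71.604, B 71.604, C 36.396, H₂O 36.396
Sensible, products 25→160 °C: 4469.6 kJ/min
Q = ΔH = 3467.4 kJ/min = 57.79 kW
Heat supplied = 208.04 MJ/h

Q_in = 208 MJ/h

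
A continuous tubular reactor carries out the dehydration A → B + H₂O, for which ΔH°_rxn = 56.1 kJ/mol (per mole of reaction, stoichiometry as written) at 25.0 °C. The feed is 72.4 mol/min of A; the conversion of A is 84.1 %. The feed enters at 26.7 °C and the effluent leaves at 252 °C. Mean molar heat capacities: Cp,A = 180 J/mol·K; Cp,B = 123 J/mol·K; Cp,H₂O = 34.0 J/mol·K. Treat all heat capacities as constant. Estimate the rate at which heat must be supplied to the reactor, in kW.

Q_in = 101 kW

Extent of reaction ξ = 0.841 × 72.4 = 60.888 mol/min
Reaction term: ξ·ΔH°_rxn = 60.888 × 56.1 = 3415.8 kJ/min
Sensible, feed 26.7→25 °C: -22.154 kJ/min
Outlet flows (mol/min): A 11.512, B 60.888, H₂O 60.888
Sensible, products 25→252 °C: 2640.4 kJ/min
Q = ΔH = 6034.1 kJ/min = 100.57 kW
Heat supplied = 100.57 kW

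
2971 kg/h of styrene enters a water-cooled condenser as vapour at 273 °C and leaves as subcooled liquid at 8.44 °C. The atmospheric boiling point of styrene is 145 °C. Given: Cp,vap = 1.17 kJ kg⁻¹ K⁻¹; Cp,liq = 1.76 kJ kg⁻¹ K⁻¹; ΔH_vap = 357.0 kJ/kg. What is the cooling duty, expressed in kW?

Q_c = 617 kW

vapour 273→145 °C: -149.76 kJ/kg
condensation at 145 °C: -357 kJ/kg
liquid 145→8.44 °C: -240.35 kJ/kg
Δh = -149.76 + -357 + -240.35 = -747.11 kJ/kg
Q = ṁ·Δh = 2971 kg/h × -747.11 kJ/kg = -2.2197e+06 kJ/h
|Q| = 616.57 kW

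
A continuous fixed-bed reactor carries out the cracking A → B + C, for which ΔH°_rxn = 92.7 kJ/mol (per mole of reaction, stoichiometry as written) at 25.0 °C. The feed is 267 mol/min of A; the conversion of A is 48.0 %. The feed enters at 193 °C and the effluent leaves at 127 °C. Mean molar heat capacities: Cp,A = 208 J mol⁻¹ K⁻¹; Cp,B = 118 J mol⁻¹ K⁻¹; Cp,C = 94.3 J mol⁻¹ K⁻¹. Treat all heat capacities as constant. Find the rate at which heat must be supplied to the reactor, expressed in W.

Q_in = 138000 W

Extent of reaction ξ = 0.480 × 267 = 128.16 mol/min
Reaction term: ξ·ΔH°_rxn = 128.16 × 92.7 = 11880 kJ/min
Sensible, feed 193→25 °C: -9330 kJ/min
Outlet flows (mol/min): A 138.84, B 128.16, C 128.16
Sensible, products 25→127 °C: 5720.9 kJ/min
Q = ΔH = 8271.3 kJ/min = 137.85 kW
Heat supplied = 137850 W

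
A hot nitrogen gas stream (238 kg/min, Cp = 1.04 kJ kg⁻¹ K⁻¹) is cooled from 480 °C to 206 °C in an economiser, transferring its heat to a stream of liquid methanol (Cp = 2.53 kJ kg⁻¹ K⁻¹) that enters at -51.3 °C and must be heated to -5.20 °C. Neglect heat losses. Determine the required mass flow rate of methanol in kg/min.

Heat released by hot stream: Q = 238 × 1.04 × (480 − 206) = 67820 kJ/min
Energy balance on cold side (adiabatic exchanger): Q = ṁ_c·Cp_c·(T_c,out − T_c,in)
ṁ_c = 67820 / [2.53 × (-5.20 − -51.3)] = 581.49 kg/min

ṁ_c = 581 kg/min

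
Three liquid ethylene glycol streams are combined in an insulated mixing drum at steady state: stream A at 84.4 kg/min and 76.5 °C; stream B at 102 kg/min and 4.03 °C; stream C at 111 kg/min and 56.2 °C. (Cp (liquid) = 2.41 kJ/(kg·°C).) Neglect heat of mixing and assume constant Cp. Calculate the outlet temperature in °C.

Adiabatic, steady state ⇒ Σ ṁᵢCp,ᵢ(T_out − Tᵢ) = 0
T_out = Σ ṁᵢCp,ᵢTᵢ / Σ ṁᵢCp,ᵢ
      = 31585 / 716.73 = 44.068 °C

T_out = 44.1 °C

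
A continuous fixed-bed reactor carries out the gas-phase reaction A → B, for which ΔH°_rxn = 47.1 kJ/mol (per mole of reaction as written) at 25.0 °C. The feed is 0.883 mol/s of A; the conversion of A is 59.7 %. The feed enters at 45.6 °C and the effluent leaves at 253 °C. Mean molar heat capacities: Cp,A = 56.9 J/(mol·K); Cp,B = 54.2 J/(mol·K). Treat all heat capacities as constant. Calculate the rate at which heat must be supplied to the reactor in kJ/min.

Q_in = 2100 kJ/min

Extent of reaction ξ = 0.597 × 0.883 = 0.52715 mol/s
Reaction term: ξ·ΔH°_rxn = 0.52715 × 47.1 = 24.829 kJ/s
Sensible, feed 45.6→25 °C: -1.035 kJ/s
Outlet flows (mol/s): A 0.35585, B 0.52715
Sensible, products 25→253 °C: 11.131 kJ/s
Q = ΔH = 34.925 kJ/s = 34.925 kW
Heat supplied = 2095.5 kJ/min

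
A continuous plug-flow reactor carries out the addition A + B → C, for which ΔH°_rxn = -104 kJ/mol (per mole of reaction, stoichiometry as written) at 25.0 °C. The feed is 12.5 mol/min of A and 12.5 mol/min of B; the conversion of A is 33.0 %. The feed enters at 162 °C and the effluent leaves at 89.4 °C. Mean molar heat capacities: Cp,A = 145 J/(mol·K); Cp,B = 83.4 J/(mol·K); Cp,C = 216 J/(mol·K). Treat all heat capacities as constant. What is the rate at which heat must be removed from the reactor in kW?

Q_out = 10.7 kW

Extent of reaction ξ = 0.330 × 12.5 = 4.125 mol/min
Reaction term: ξ·ΔH°_rxn = 4.125 × -104 = -429 kJ/min
Sensible, feed 162→25 °C: -391.13 kJ/min
Outlet flows (mol/min): A 8.375, B 8.375, C 4.125
Sensible, products 25→89.4 °C: 180.57 kJ/min
Q = ΔH = -639.57 kJ/min = -10.659 kW
Heat removed = 10.659 kW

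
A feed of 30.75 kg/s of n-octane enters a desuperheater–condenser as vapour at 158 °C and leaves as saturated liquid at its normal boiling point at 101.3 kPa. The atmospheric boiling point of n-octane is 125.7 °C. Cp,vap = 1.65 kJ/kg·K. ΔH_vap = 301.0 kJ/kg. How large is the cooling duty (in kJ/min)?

vapour 158→125.7 °C: -53.295 kJ/kg
condensation at 125.7 °C: -301 kJ/kg
Δh = -53.295 + -301 = -354.3 kJ/kg
Q = ṁ·Δh = 30.75 kg/s × -354.3 kJ/kg = -10895 kJ/s
|Q| = 10895 kW = 653670 kJ/min

Q_c = 654000 kJ/min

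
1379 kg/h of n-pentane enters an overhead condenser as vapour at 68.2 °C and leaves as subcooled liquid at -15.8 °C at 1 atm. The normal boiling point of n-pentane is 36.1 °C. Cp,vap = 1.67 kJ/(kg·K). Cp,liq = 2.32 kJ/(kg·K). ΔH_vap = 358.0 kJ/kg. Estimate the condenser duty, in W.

Q_c = 204000 W

vapour 68.2→36.1 °C: -53.607 kJ/kg
condensation at 36.1 °C: -358 kJ/kg
liquid 36.1→-15.8 °C: -120.41 kJ/kg
Δh = -53.607 + -358 + -120.41 = -532.01 kJ/kg
Q = ṁ·Δh = 1379 kg/h × -532.01 kJ/kg = -733650 kJ/h
|Q| = 203.79 kW = 203790 W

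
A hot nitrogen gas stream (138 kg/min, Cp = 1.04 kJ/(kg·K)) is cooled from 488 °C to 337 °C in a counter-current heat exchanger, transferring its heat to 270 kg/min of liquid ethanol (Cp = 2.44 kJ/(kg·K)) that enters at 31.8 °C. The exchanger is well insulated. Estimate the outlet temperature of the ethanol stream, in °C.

T_c,out = 64.7 °C

Heat released by hot stream: Q = 138 × 1.04 × (488 − 337) = 21672 kJ/min
Energy balance on cold side (adiabatic exchanger): Q = ṁ_c·Cp_c·(T_c,out − T_c,in)
T_c,out = 31.8 + 21672/(270 × 2.44) = 64.695 °C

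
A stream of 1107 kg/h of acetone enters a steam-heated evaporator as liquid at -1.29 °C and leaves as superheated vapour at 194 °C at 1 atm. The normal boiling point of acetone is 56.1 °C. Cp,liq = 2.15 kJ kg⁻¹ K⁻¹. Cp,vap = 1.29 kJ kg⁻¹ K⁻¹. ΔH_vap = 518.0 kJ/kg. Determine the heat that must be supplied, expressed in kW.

liquid -1.29→56.1 °C: 123.39 kJ/kg
vaporisation at 56.1 °C: 518 kJ/kg
vapour 56.1→194 °C: 177.89 kJ/kg
Δh = 123.39 + 518 + 177.89 = 819.28 kJ/kg
Q = ṁ·Δh = 1107 kg/h × 819.28 kJ/kg = 906940 kJ/h
|Q| = 251.93 kW

Q = 252 kW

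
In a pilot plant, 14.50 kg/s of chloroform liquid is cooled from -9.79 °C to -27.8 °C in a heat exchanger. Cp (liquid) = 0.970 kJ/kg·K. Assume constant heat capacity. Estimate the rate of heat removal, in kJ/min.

Q = ṁ·Cp·ΔT = 14.50 × 0.970 × (-27.8 − -9.79) = -253.31 kJ/s
Cooling duty = 15199 kJ/min

Q_c = 15200 kJ/min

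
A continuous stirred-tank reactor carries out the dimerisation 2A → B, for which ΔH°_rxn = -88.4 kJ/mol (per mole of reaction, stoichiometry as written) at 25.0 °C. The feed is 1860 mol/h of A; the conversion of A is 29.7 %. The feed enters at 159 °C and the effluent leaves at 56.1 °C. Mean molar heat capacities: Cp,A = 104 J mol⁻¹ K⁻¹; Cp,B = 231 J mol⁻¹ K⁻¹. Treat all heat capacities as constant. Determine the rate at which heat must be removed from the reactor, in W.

Extent of reaction ξ = 0.297 × 1860 / 2 = 276.21 mol/h
Reaction term: ξ·ΔH°_rxn = 276.21 × -88.4 = -24417 kJ/h
Sensible, feed 159→25 °C: -25921 kJ/h
Outlet flows (mol/h): A 1307.6, B 276.21
Sensible, products 25→56.1 °C: 6213.6 kJ/h
Q = ΔH = -44124 kJ/h = -12.257 kW
Heat removed = 12257 W

Q_out = 12300 W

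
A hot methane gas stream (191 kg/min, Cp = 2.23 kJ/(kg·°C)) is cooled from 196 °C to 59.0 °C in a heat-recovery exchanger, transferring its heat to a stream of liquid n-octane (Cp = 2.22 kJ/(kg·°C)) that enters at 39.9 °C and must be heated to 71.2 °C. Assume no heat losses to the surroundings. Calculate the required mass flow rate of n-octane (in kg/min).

Heat released by hot stream: Q = 191 × 2.23 × (196 − 59.0) = 58352 kJ/min
Energy balance on cold side (adiabatic exchanger): Q = ṁ_c·Cp_c·(T_c,out − T_c,in)
ṁ_c = 58352 / [2.22 × (71.2 − 39.9)] = 839.77 kg/min

ṁ_c = 840 kg/min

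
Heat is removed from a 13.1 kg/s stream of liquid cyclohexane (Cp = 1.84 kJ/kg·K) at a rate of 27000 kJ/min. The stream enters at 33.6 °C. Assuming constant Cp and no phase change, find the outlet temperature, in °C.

Q = 27000 kJ/min = 450 kJ/s
ΔT = Q/(ṁ·Cp) = 450/(13.1×1.84) = 18.669 K
T_out = 33.6 − 18.669 = 14.931 °C

T_out = 14.9 °C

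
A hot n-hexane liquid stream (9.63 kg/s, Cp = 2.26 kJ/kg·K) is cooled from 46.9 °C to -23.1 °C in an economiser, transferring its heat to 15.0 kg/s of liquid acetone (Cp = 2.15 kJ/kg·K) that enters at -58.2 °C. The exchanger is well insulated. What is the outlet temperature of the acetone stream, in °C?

Heat released by hot stream: Q = 9.63 × 2.26 × (46.9 − -23.1) = 1523.5 kJ/s
Energy balance on cold side (adiabatic exchanger): Q = ṁ_c·Cp_c·(T_c,out − T_c,in)
T_c,out = -58.2 + 1523.5/(15.0 × 2.15) = -10.961 °C

T_c,out = -11.0 °C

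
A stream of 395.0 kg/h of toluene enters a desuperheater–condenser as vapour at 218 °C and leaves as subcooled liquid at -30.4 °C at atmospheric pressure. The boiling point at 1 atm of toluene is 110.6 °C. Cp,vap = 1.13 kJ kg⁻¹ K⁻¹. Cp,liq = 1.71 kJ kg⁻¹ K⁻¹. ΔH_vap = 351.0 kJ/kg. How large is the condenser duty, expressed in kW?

Q_c = 78.3 kW

vapour 218→110.6 °C: -121.36 kJ/kg
condensation at 110.6 °C: -351 kJ/kg
liquid 110.6→-30.4 °C: -241.11 kJ/kg
Δh = -121.36 + -351 + -241.11 = -713.47 kJ/kg
Q = ṁ·Δh = 395.0 kg/h × -713.47 kJ/kg = -281820 kJ/h
|Q| = 78.284 kW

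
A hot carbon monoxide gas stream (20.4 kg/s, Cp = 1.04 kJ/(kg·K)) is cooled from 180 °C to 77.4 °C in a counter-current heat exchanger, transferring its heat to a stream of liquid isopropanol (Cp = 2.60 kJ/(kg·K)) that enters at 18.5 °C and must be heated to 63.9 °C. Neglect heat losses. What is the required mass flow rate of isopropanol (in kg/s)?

ṁ_c = 18.4 kg/s

Heat released by hot stream: Q = 20.4 × 1.04 × (180 − 77.4) = 2176.8 kJ/s
Energy balance on cold side (adiabatic exchanger): Q = ṁ_c·Cp_c·(T_c,out − T_c,in)
ṁ_c = 2176.8 / [2.60 × (63.9 − 18.5)] = 18.441 kg/s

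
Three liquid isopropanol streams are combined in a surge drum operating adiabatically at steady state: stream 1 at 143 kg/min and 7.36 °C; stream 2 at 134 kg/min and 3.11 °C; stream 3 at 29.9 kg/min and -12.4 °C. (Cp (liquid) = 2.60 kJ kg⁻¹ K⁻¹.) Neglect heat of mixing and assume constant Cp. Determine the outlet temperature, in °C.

Adiabatic, steady state ⇒ Σ ṁᵢCp,ᵢ(T_out − Tᵢ) = 0
Σ ṁᵢCp,ᵢTᵢ = 143×2.60×7.36 + 134×2.60×3.11 + 29.9×2.60×-12.4 = 2856
Σ ṁᵢCp,ᵢ = 143×2.60 + 134×2.60 + 29.9×2.60 = 797.94
T_out = 2856 / 797.94 = 3.5792 °C

T_out = 3.58 °C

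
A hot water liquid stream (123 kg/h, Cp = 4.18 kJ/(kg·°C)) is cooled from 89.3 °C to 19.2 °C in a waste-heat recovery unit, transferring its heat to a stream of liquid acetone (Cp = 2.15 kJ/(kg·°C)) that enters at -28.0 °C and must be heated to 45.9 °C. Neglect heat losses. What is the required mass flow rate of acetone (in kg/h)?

ṁ_c = 227 kg/h

Heat released by hot stream: Q = 123 × 4.18 × (89.3 − 19.2) = 36041 kJ/h
Energy balance on cold side (adiabatic exchanger): Q = ṁ_c·Cp_c·(T_c,out − T_c,in)
ṁ_c = 36041 / [2.15 × (45.9 − -28.0)] = 226.84 kg/h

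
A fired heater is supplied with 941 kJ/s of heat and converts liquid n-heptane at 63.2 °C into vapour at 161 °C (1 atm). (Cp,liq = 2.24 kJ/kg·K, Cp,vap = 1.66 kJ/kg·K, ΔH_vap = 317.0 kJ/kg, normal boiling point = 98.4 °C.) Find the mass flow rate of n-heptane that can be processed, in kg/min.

ṁ = 113 kg/min

Δh = 2.24×(98.4−63.2) + 317.0 + 1.66×(161−98.4) = 499.76 kJ/kg
Q = 941 kJ/s = 941 kJ/s = 56460 kJ/min
ṁ = Q/Δh = 56460 / 499.76 = 112.97 kg/min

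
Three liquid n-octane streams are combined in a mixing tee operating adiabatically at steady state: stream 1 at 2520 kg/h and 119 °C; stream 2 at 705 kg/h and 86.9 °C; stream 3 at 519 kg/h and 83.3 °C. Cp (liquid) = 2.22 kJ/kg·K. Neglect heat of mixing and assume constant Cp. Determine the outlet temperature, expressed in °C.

T_out = 108 °C

Adiabatic, steady state ⇒ Σ ṁᵢCp,ᵢ(T_out − Tᵢ) = 0
T_out = Σ ṁᵢCp,ᵢTᵢ / Σ ṁᵢCp,ᵢ
      = 897720 / 8311.7 = 108.01 °C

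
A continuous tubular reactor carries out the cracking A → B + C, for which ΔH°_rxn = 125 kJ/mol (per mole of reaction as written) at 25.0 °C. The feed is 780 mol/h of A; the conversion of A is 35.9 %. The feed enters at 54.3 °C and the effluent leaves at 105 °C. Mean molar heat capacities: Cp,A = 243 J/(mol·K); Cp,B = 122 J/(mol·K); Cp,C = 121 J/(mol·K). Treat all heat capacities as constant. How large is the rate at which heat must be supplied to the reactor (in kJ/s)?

Q_in = 12.4 kJ/s

Extent of reaction ξ = 0.359 × 780 = 280.02 mol/h
Reaction term: ξ·ΔH°_rxn = 280.02 × 125 = 35002 kJ/h
Sensible, feed 54.3→25 °C: -5553.5 kJ/h
Outlet flows (mol/h): A 499.98, B 280.02, C 280.02
Sensible, products 25→105 °C: 15163 kJ/h
Q = ΔH = 44612 kJ/h = 12.392 kW
Heat supplied = 12.392 kJ/s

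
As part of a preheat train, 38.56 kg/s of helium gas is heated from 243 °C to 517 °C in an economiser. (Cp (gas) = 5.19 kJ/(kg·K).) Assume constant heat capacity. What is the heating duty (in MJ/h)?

Q = ṁ·Cp·ΔT = 38.56 × 5.19 × (517 − 243) = 54835 kJ/s
Heating duty = 197400 MJ/h

Q = 197000 MJ/h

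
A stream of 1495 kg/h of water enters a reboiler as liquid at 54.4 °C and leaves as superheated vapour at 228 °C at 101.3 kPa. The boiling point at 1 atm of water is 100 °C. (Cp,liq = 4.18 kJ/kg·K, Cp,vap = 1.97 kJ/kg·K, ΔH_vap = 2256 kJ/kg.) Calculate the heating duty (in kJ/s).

liquid 54.4→100 °C: 190.61 kJ/kg
vaporisation at 100 °C: 2256 kJ/kg
vapour 100→228 °C: 252.16 kJ/kg
Δh = 190.61 + 2256 + 252.16 = 2698.8 kJ/kg
Q = ṁ·Δh = 1495 kg/h × 2698.8 kJ/kg = 4.0347e+06 kJ/h
|Q| = 1120.7 kW

Q = 1120 kJ/s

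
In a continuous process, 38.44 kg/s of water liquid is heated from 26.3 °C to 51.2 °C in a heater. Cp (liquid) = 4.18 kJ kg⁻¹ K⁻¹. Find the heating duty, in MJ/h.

Q = 14400 MJ/h

Q = ṁ·Cp·ΔT = 38.44 × 4.18 × (51.2 − 26.3) = 4000.9 kJ/s
Heating duty = 14403 MJ/h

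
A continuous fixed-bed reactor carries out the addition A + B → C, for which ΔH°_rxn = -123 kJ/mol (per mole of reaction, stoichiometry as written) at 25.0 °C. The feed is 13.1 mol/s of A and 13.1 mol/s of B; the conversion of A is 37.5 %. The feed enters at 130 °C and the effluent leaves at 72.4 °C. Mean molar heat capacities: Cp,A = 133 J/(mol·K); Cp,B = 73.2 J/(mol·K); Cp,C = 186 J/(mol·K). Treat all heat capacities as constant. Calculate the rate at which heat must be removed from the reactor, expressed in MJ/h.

Q_out = 2750 MJ/h

Extent of reaction ξ = 0.375 × 13.1 = 4.9125 mol/s
Reaction term: ξ·ΔH°_rxn = 4.9125 × -123 = -604.24 kJ/s
Sensible, feed 130→25 °C: -283.63 kJ/s
Outlet flows (mol/s): A 8.1875, B 8.1875, C 4.9125
Sensible, products 25→72.4 °C: 123.33 kJ/s
Q = ΔH = -764.53 kJ/s = -764.53 kW
Heat removed = 2752.3 MJ/h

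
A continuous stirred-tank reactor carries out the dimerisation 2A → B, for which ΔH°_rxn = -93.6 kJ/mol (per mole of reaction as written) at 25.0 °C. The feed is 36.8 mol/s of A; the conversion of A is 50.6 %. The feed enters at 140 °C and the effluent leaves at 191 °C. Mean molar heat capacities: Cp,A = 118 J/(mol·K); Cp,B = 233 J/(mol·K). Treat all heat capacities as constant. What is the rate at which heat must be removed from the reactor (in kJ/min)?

Q_out = 39300 kJ/min

Extent of reaction ξ = 0.506 × 36.8 / 2 = 9.3104 mol/s
Reaction term: ξ·ΔH°_rxn = 9.3104 × -93.6 = -871.45 kJ/s
Sensible, feed 140→25 °C: -499.38 kJ/s
Outlet flows (mol/s): A 18.179, B 9.3104
Sensible, products 25→191 °C: 716.2 kJ/s
Q = ΔH = -654.63 kJ/s = -654.63 kW
Heat removed = 39278 kJ/min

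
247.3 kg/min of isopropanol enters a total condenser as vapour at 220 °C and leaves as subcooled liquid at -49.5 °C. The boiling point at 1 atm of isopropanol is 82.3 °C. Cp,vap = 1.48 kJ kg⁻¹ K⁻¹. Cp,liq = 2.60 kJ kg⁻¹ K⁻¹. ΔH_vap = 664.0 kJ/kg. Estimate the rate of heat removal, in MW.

Q_c = 4.99 MW

vapour 220→82.3 °C: -203.8 kJ/kg
condensation at 82.3 °C: -664 kJ/kg
liquid 82.3→-49.5 °C: -342.68 kJ/kg
Δh = -203.8 + -664 + -342.68 = -1210.5 kJ/kg
Q = ṁ·Δh = 247.3 kg/min × -1210.5 kJ/kg = -299350 kJ/min
|Q| = 4989.2 kW = 4.9892 MW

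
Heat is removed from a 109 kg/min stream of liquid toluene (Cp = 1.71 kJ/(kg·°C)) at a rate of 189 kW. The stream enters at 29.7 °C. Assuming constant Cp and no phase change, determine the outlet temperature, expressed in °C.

Q = 189 kW = 11340 kJ/min
ΔT = Q/(ṁ·Cp) = 11340/(109×1.71) = 60.84 K
T_out = 29.7 − 60.84 = -31.14 °C

T_out = -31.1 °C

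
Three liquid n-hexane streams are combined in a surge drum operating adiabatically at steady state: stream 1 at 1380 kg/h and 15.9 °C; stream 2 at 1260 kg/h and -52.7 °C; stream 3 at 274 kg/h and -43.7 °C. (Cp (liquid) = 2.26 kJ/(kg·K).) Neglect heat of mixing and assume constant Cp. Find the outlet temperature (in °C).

T_out = -19.4 °C

Adiabatic, steady state ⇒ Σ ṁᵢCp,ᵢ(T_out − Tᵢ) = 0
T_out = Σ ṁᵢCp,ᵢTᵢ / Σ ṁᵢCp,ᵢ
      = -127540 / 6585.6 = -19.366 °C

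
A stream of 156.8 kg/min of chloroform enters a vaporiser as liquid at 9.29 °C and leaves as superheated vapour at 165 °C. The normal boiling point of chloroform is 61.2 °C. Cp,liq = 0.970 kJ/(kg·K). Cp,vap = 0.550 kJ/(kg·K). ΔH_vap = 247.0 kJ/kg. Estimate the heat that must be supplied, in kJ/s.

Q = 926 kJ/s

liquid 9.29→61.2 °C: 50.353 kJ/kg
vaporisation at 61.2 °C: 247 kJ/kg
vapour 61.2→165 °C: 57.09 kJ/kg
Δh = 50.353 + 247 + 57.09 = 354.44 kJ/kg
Q = ṁ·Δh = 156.8 kg/min × 354.44 kJ/kg = 55577 kJ/min
|Q| = 926.28 kW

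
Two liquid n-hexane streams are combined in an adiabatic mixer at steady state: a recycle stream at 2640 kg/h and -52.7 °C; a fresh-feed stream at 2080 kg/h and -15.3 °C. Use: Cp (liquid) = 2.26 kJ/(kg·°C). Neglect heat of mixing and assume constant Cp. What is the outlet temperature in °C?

Energy balance with Q = 0: Σ ṁᵢCp,ᵢ(T_out − Tᵢ) = 0
T_out = Σ ṁᵢCp,ᵢTᵢ / Σ ṁᵢCp,ᵢ
      = -386350 / 10667 = -36.219 °C

T_out = -36.2 °C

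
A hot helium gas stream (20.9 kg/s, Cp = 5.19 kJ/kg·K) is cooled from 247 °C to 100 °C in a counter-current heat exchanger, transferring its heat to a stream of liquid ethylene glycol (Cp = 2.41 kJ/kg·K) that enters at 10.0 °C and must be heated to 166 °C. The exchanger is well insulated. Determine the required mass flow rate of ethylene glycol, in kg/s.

Heat released by hot stream: Q = 20.9 × 5.19 × (247 − 100) = 15945 kJ/s
Energy balance on cold side (adiabatic exchanger): Q = ṁ_c·Cp_c·(T_c,out − T_c,in)
ṁ_c = 15945 / [2.41 × (166 − 10.0)] = 42.412 kg/s

ṁ_c = 42.4 kg/s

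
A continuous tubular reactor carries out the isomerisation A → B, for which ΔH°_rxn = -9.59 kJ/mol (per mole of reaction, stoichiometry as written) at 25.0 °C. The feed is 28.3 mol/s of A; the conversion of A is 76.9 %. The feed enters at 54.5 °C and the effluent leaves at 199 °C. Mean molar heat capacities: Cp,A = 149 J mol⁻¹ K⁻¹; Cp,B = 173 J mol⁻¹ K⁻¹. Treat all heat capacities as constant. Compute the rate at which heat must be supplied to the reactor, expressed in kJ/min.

Q_in = 29500 kJ/min

Extent of reaction ξ = 0.769 × 28.3 = 21.763 mol/s
Reaction term: ξ·ΔH°_rxn = 21.763 × -9.59 = -208.7 kJ/s
Sensible, feed 54.5→25 °C: -124.39 kJ/s
Outlet flows (mol/s): A 6.5373, B 21.763
Sensible, products 25→199 °C: 824.59 kJ/s
Q = ΔH = 491.49 kJ/s = 491.49 kW
Heat supplied = 29489 kJ/min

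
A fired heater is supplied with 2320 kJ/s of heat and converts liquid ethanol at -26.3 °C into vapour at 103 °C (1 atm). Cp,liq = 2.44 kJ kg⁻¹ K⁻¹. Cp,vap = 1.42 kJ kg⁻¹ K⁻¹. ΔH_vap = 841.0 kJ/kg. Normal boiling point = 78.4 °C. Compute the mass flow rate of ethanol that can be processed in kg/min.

ṁ = 123 kg/min

Δh = 2.44×(78.4−-26.3) + 841.0 + 1.42×(103−78.4) = 1131.4 kJ/kg
Q = 2320 kJ/s = 2320 kJ/s = 139200 kJ/min
ṁ = Q/Δh = 139200 / 1131.4 = 123.03 kg/min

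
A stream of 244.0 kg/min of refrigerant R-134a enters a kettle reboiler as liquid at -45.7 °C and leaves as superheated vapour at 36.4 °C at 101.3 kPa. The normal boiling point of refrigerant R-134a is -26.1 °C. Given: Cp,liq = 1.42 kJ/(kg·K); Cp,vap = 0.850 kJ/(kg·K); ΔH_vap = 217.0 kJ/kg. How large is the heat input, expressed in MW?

liquid -45.7→-26.1 °C: 27.832 kJ/kg
vaporisation at -26.1 °C: 217 kJ/kg
vapour -26.1→36.4 °C: 53.125 kJ/kg
Δh = 27.832 + 217 + 53.125 = 297.96 kJ/kg
Q = ṁ·Δh = 244.0 kg/min × 297.96 kJ/kg = 72702 kJ/min
|Q| = 1211.7 kW = 1.2117 MW

Q = 1.21 MW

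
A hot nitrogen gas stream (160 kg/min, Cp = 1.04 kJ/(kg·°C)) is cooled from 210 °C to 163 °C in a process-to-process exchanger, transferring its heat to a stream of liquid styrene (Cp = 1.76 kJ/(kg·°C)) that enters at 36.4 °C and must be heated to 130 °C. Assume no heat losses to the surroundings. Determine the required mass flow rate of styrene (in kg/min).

ṁ_c = 47.5 kg/min

Heat released by hot stream: Q = 160 × 1.04 × (210 − 163) = 7820.8 kJ/min
Energy balance on cold side (adiabatic exchanger): Q = ṁ_c·Cp_c·(T_c,out − T_c,in)
ṁ_c = 7820.8 / [1.76 × (130 − 36.4)] = 47.475 kg/min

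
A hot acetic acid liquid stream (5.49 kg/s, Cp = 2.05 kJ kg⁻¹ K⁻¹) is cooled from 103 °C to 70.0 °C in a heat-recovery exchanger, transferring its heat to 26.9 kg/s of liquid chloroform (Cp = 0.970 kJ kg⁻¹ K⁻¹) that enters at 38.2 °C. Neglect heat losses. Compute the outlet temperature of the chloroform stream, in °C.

Heat released by hot stream: Q = 5.49 × 2.05 × (103 − 70.0) = 371.4 kJ/s
Energy balance on cold side (adiabatic exchanger): Q = ṁ_c·Cp_c·(T_c,out − T_c,in)
T_c,out = 38.2 + 371.4/(26.9 × 0.970) = 52.434 °C

T_c,out = 52.4 °C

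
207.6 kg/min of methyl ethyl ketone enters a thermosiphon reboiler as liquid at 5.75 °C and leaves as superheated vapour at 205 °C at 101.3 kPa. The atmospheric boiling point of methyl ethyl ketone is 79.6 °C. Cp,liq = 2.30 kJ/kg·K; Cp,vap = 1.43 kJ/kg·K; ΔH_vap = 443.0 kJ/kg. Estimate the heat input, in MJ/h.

Q = 9870 MJ/h

liquid 5.75→79.6 °C: 169.85 kJ/kg
vaporisation at 79.6 °C: 443 kJ/kg
vapour 79.6→205 °C: 179.32 kJ/kg
Δh = 169.85 + 443 + 179.32 = 792.18 kJ/kg
Q = ṁ·Δh = 207.6 kg/min × 792.18 kJ/kg = 164460 kJ/min
|Q| = 2740.9 kW = 9867.4 MJ/h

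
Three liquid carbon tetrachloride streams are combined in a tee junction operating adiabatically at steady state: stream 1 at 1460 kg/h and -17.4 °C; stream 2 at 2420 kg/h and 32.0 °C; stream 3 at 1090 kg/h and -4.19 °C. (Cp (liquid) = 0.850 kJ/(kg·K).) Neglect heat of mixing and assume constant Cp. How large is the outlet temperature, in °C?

Energy balance with Q = 0: Σ ṁᵢCp,ᵢ(T_out − Tᵢ) = 0
T_out = Σ ṁᵢCp,ᵢTᵢ / Σ ṁᵢCp,ᵢ
      = 40349 / 4224.5 = 9.5511 °C

T_out = 9.55 °C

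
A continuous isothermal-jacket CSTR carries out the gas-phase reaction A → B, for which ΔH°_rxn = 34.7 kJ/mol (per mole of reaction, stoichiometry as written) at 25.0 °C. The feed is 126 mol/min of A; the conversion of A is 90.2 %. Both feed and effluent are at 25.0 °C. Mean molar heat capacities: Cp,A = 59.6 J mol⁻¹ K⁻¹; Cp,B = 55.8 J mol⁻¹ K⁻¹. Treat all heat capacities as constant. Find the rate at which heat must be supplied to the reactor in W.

Extent of reaction ξ = 0.902 × 126 = 113.65 mol/min
Reaction term: ξ·ΔH°_rxn = 113.65 × 34.7 = 3943.7 kJ/min
Q = ΔH = 3943.7 kJ/min = 65.729 kW
Heat supplied = 65729 W

Q_in = 65700 W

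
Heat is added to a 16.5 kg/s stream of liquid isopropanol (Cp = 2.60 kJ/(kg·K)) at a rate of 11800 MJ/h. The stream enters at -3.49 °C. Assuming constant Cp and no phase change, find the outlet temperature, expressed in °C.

Q = 11800 MJ/h = 3277.8 kJ/s
ΔT = Q/(ṁ·Cp) = 3277.8/(16.5×2.60) = 76.405 K
T_out = -3.49 + 76.405 = 72.915 °C

T_out = 72.9 °C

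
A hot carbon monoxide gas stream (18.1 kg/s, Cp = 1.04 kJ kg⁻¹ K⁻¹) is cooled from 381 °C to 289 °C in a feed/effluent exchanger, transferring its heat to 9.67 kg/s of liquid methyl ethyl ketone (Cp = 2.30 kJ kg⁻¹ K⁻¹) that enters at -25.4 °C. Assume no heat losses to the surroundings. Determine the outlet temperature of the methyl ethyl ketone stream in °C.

T_c,out = 52.5 °C

Heat released by hot stream: Q = 18.1 × 1.04 × (381 − 289) = 1731.8 kJ/s
Energy balance on cold side (adiabatic exchanger): Q = ṁ_c·Cp_c·(T_c,out − T_c,in)
T_c,out = -25.4 + 1731.8/(9.67 × 2.30) = 52.466 °C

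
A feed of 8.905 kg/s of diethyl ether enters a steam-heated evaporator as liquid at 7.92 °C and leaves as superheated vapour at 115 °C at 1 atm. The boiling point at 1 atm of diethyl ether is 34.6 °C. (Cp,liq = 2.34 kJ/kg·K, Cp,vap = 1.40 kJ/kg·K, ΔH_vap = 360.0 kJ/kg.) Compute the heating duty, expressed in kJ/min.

Q = 286000 kJ/min

liquid 7.92→34.6 °C: 62.431 kJ/kg
vaporisation at 34.6 °C: 360 kJ/kg
vapour 34.6→115 °C: 112.56 kJ/kg
Δh = 62.431 + 360 + 112.56 = 534.99 kJ/kg
Q = ṁ·Δh = 8.905 kg/s × 534.99 kJ/kg = 4764.1 kJ/s
|Q| = 4764.1 kW = 285850 kJ/min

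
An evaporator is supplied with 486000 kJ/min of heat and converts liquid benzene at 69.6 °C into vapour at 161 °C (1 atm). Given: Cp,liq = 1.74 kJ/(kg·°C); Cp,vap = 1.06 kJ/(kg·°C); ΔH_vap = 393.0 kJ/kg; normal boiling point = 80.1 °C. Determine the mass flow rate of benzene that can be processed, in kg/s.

Δh = 1.74×(80.1−69.6) + 393.0 + 1.06×(161−80.1) = 497.02 kJ/kg
Q = 486000 kJ/min = 8100 kJ/s = 8100 kJ/s
ṁ = Q/Δh = 8100 / 497.02 = 16.297 kg/s

ṁ = 16.3 kg/s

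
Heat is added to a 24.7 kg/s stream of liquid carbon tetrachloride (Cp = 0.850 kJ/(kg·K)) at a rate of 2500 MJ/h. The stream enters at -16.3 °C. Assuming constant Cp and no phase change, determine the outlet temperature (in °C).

T_out = 16.8 °C

Q = 2500 MJ/h = 694.44 kJ/s
ΔT = Q/(ṁ·Cp) = 694.44/(24.7×0.850) = 33.077 K
T_out = -16.3 + 33.077 = 16.777 °C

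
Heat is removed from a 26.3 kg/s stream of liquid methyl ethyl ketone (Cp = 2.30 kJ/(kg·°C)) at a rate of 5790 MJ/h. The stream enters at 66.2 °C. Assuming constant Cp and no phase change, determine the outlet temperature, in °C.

Q = 5790 MJ/h = 1608.3 kJ/s
ΔT = Q/(ṁ·Cp) = 1608.3/(26.3×2.30) = 26.588 K
T_out = 66.2 − 26.588 = 39.612 °C

T_out = 39.6 °C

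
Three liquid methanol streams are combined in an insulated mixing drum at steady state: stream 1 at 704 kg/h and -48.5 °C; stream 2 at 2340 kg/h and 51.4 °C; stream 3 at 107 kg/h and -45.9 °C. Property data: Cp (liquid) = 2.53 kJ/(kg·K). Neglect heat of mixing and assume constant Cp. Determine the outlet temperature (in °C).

Adiabatic, steady state ⇒ Σ ṁᵢCp,ᵢ(T_out − Tᵢ) = 0
T_out = Σ ṁᵢCp,ᵢTᵢ / Σ ṁᵢCp,ᵢ
      = 205490 / 7972 = 25.776 °C

T_out = 25.8 °C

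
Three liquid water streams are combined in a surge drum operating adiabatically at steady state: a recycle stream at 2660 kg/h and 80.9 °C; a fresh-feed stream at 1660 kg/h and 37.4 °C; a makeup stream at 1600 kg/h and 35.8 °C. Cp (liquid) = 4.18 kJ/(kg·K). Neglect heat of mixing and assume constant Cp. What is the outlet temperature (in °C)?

Adiabatic, steady state ⇒ Σ ṁᵢCp,ᵢ(T_out − Tᵢ) = 0
T_out = Σ ṁᵢCp,ᵢTᵢ / Σ ṁᵢCp,ᵢ
      = 1.3985e+06 / 24746 = 56.513 °C

T_out = 56.5 °C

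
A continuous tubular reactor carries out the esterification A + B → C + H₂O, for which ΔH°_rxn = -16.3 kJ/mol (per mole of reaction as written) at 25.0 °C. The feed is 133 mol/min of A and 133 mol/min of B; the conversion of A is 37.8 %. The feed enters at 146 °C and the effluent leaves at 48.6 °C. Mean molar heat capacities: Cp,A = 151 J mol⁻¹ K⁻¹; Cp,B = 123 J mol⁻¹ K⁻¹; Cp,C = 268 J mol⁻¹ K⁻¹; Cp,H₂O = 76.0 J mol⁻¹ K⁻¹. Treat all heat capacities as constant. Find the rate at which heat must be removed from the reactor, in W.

Extent of reaction ξ = 0.378 × 133 = 50.274 mol/min
Reaction term: ξ·ΔH°_rxn = 50.274 × -16.3 = -819.47 kJ/min
Sensible, feed 146→25 °C: -4409.5 kJ/min
Outlet flows (mol/min): A 82.726, B 82.726, C 50.274, H₂O 50.274
Sensible, products 25→48.6 °C: 943.08 kJ/min
Q = ΔH = -4285.9 kJ/min = -71.431 kW
Heat removed = 71431 W

Q_out = 71400 W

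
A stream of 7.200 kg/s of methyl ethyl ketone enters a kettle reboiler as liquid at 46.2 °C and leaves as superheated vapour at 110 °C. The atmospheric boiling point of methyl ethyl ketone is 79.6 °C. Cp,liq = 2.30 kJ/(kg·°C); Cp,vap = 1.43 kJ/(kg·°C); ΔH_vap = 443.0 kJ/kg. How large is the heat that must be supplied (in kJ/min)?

Q = 243000 kJ/min

liquid 46.2→79.6 °C: 76.82 kJ/kg
vaporisation at 79.6 °C: 443 kJ/kg
vapour 79.6→110 °C: 43.472 kJ/kg
Δh = 76.82 + 443 + 43.472 = 563.29 kJ/kg
Q = ṁ·Δh = 7.200 kg/s × 563.29 kJ/kg = 4055.7 kJ/s
|Q| = 4055.7 kW = 243340 kJ/min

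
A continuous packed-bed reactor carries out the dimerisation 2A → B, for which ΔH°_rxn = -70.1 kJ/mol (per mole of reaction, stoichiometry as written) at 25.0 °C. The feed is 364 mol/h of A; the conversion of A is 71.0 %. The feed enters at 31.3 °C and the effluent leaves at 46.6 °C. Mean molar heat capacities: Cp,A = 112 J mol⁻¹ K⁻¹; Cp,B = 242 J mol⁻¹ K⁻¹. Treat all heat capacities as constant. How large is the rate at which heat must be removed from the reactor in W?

Q_out = 2330 W

Extent of reaction ξ = 0.710 × 364 / 2 = 129.22 mol/h
Reaction term: ξ·ΔH°_rxn = 129.22 × -70.1 = -9058.3 kJ/h
Sensible, feed 31.3→25 °C: -256.84 kJ/h
Outlet flows (mol/h): A 105.56, B 129.22
Sensible, products 25→46.6 °C: 930.83 kJ/h
Q = ΔH = -8384.3 kJ/h = -2.329 kW
Heat removed = 2329 W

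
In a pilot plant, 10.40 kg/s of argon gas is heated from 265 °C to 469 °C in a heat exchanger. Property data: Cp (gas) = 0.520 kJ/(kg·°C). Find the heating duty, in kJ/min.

Q = ṁ·Cp·ΔT = 10.40 × 0.520 × (469 − 265) = 1103.2 kJ/s
Heating duty = 66194 kJ/min

Q = 66200 kJ/min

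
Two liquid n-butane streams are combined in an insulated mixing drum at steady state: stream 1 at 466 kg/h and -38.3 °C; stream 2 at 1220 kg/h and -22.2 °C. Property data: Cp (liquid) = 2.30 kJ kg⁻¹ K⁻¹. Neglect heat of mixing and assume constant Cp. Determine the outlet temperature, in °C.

No heat crosses the boundary, so H_out = H_in.
T_out = Σ ṁᵢCp,ᵢTᵢ / Σ ṁᵢCp,ᵢ
      = -103340 / 3877.8 = -26.65 °C

T_out = -26.6 °C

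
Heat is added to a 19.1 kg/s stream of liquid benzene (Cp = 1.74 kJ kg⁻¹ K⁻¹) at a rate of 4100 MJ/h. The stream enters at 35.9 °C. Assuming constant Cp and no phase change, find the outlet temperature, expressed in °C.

T_out = 70.2 °C

Q = 4100 MJ/h = 1138.9 kJ/s
ΔT = Q/(ṁ·Cp) = 1138.9/(19.1×1.74) = 34.269 K
T_out = 35.9 + 34.269 = 70.169 °C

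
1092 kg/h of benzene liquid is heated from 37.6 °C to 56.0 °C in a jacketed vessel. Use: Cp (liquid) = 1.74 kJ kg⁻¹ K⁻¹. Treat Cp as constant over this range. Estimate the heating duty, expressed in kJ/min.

Q = 583 kJ/min

Q = ṁ·Cp·ΔT = 1092 × 1.74 × (56.0 − 37.6) = 34961 kJ/h
Converting: 34961 / 3600 s = 9.7115 kW
Heating duty = 582.69 kJ/min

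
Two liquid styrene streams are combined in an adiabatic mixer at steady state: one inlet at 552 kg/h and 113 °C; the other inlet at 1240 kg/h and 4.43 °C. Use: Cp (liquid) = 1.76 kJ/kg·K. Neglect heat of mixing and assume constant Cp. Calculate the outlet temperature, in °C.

No heat crosses the boundary, so H_out = H_in.
T_out = Σ ṁᵢCp,ᵢTᵢ / Σ ṁᵢCp,ᵢ
      = 119450 / 3153.9 = 37.873 °C

T_out = 37.9 °C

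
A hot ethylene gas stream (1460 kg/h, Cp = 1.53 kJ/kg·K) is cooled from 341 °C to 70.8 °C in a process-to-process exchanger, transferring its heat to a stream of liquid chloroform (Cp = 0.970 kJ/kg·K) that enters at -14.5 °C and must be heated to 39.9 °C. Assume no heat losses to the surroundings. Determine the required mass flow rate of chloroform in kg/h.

ṁ_c = 11400 kg/h

Heat released by hot stream: Q = 1460 × 1.53 × (341 − 70.8) = 603570 kJ/h
Energy balance on cold side (adiabatic exchanger): Q = ṁ_c·Cp_c·(T_c,out − T_c,in)
ṁ_c = 603570 / [0.970 × (39.9 − -14.5)] = 11438 kg/h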